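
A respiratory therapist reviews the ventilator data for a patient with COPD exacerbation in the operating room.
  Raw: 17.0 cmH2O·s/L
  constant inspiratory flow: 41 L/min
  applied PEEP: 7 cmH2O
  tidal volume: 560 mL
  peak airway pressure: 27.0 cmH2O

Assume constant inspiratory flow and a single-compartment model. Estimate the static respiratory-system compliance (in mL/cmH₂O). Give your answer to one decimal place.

66.8

Flow: 41 L/min ÷ 60 = 0.6833 L/s.
Equation of motion (constant flow): PIP = Vt/C + R·V̇ + PEEP.
Vt/C = PIP − R·V̇ − PEEP = 27.0 − 17.0×0.6833 − 7 = 27.0 − 11.616 − 7 = 8.384 cmH2O.
C = Vt / 8.384 = 560 / 8.384 = 66.794 mL/cmH2O.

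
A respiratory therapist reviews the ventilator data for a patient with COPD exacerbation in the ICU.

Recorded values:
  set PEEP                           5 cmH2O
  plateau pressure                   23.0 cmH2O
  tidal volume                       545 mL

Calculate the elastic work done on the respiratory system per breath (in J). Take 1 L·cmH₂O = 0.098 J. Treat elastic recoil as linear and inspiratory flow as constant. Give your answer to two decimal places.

0.48

Elastic work ≈ ½ × (Pplat − PEEP) × Vt = 0.5 × (23.0 − 5) × 0.545 L = 0.5 × 18.0 × 0.545 = 4.905 L·cmH2O.
× 0.098 J/(L·cmH2O) → 0.4807 J.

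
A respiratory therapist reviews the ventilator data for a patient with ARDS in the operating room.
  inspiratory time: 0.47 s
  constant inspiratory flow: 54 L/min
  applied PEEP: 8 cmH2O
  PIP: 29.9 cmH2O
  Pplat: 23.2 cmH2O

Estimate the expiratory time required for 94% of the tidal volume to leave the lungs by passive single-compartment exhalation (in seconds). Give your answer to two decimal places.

Flow: 54 L/min ÷ 60 = 0.9 L/s.
Vt = flow × Ti = 0.9 L/s × 0.47 s × 1000 mL/L = 423.0 mL.
R = (PIP − Pplat)/V̇ = (29.9 − 23.2) / 0.9 = 6.7/0.9 = 7.444 cmH2O·s/L.
C = Vt/(Pplat − PEEP) = 423.0 / (23.2 − 8) = 423.0/15.2 = 27.829 mL/cmH2O.
τ = R × C = 7.444 × 0.02783 L/cmH2O = 0.2072 s.
t = −τ·ln(1 − 0.94) = −0.2072·ln(0.06) = 0.5829 s.

0.58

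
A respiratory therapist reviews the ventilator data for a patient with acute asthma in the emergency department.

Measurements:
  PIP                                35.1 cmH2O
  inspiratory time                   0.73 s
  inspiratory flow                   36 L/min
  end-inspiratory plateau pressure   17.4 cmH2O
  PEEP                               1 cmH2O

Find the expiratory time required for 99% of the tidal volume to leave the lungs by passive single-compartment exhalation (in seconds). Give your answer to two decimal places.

Flow: 36 L/min ÷ 60 = 0.6 L/s.
Vt = flow × Ti = 0.6 L/s × 0.73 s × 1000 mL/L = 438.0 mL.
R = (PIP − Pplat)/V̇ = (35.1 − 17.4) / 0.6 = 17.7/0.6 = 29.5 cmH2O·s/L.
C = Vt/(Pplat − PEEP) = 438.0 / (17.4 − 1) = 438.0/16.4 = 26.707 mL/cmH2O.
τ = R × C = 29.5 × 0.02671 L/cmH2O = 0.7879 s.
t = −τ·ln(1 − 0.99) = −0.7879·ln(0.01) = 3.628 s.

3.63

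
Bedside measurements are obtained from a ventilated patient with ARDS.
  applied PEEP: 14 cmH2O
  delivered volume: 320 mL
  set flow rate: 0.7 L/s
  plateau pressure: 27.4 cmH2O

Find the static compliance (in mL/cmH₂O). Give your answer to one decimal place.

23.9

Cstat = Vt / (Pplat − PEEP) = 320 / (27.4 − 14) = 320 / 13.4 = 23.881 mL/cmH2O.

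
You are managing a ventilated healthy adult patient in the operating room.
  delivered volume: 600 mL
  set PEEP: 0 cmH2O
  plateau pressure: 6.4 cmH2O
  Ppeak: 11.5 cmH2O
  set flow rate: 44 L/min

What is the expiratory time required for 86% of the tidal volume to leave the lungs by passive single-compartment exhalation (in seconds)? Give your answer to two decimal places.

1.28

Flow: 44 L/min ÷ 60 = 0.7333 L/s.
R = (PIP − Pplat)/V̇ = (11.5 − 6.4) / 0.7333 = 5.1/0.7333 = 6.955 cmH2O·s/L.
C = Vt/(Pplat − PEEP) = 600.0 / (6.4 − 0) = 600.0/6.4 = 93.75 mL/cmH2O.
τ = R × C = 6.955 × 0.09375 L/cmH2O = 0.652 s.
t = −τ·ln(1 − 0.86) = −0.652·ln(0.14) = 1.282 s.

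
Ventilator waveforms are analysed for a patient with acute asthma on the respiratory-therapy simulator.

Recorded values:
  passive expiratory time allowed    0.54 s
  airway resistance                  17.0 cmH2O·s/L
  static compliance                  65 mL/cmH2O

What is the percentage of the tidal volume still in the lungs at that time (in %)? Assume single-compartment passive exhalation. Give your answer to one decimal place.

τ = R × C = 17.0 × 65 mL/cmH2O = 17.0 × 0.065 L/cmH2O = 1.105 s.
Passive exhalation: V(t)/V₀ = e^(−t/τ) = e^(−0.54/1.105) = 0.6134.
Fraction remaining = 0.6134 → 61.34%.

61.3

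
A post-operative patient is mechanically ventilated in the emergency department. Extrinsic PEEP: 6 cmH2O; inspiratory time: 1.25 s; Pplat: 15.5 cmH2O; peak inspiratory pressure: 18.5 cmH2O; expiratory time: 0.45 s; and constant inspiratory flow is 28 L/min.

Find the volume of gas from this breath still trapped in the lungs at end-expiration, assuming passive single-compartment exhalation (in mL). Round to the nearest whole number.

Flow: 28 L/min ÷ 60 = 0.4667 L/s.
Vt = flow × Ti = 0.4667 L/s × 1.25 s × 1000 mL/L = 583.38 mL.
R = (PIP − Pplat)/V̇ = (18.5 − 15.5) / 0.4667 = 3.0/0.4667 = 6.428 cmH2O·s/L.
C = Vt/(Pplat − PEEP) = 583.38 / (15.5 − 6) = 583.38/9.5 = 61.408 mL/cmH2O.
τ = R × C = 6.428 × 0.06141 L/cmH2O = 0.3947 s.
Fraction remaining = e^(−Te/τ) = e^(−0.45/0.3947) = 0.3198.
Trapped volume = 583.38 × 0.3198 = 186.56 mL.

187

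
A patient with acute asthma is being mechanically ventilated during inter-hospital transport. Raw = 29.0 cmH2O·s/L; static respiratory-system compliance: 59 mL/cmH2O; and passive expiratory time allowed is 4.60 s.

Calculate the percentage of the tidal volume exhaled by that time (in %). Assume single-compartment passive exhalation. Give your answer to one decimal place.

τ = R × C = 29.0 × 59 mL/cmH2O = 29.0 × 0.059 L/cmH2O = 1.711 s.
Passive exhalation: V(t)/V₀ = e^(−t/τ) = e^(−4.60/1.711) = 0.06798.
Fraction exhaled = 1 − 0.06798 = 0.932 → 93.2%.

93.2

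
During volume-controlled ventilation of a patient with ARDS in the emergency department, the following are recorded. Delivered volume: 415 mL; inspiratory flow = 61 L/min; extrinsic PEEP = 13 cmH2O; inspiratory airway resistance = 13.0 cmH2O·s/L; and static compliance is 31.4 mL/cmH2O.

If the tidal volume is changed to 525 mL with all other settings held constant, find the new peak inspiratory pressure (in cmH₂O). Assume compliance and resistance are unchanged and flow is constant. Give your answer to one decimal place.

Flow: 61 L/min ÷ 60 = 1.0167 L/s.
PIP = Vt/C + R·V̇ + PEEP (constant-flow equation of motion).
Only the elastic term changes: ΔPIP = ΔVt / C = (525 − 415) / 31.4 = 3.503 cmH2O.
Original PIP = 415/31.4 + 13.0×1.0167 + 13 = 39.434 cmH2O; new PIP = 39.434 + (3.503) = 42.937 cmH2O.

42.9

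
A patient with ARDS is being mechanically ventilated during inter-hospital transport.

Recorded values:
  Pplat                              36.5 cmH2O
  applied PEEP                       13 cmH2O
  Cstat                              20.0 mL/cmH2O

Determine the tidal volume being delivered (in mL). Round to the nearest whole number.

470

Vt = Cstat × (Pplat − PEEP) = 20.0 × (36.5 − 13) = 20.0 × 23.5 = 470.0 mL.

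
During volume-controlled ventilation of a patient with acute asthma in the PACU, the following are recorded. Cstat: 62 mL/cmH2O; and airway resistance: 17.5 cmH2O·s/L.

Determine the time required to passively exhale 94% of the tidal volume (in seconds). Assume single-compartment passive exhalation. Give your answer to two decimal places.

3.05

τ = R × C = 17.5 × 62 mL/cmH2O = 17.5 × 0.062 L/cmH2O = 1.085 s.
Exhaled fraction f = 1 − e^(−t/τ) → t = −τ·ln(1 − f) = −1.085·ln(0.06) = 3.053 s.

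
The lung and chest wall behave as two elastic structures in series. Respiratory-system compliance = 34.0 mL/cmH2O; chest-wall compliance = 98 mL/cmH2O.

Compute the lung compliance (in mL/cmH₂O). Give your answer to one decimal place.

52.1

1/CL = 1/Crs − 1/Ccw.
1/CL = 1/34.0 − 1/98 = 0.01921.
CL = 52.056 mL/cmH2O.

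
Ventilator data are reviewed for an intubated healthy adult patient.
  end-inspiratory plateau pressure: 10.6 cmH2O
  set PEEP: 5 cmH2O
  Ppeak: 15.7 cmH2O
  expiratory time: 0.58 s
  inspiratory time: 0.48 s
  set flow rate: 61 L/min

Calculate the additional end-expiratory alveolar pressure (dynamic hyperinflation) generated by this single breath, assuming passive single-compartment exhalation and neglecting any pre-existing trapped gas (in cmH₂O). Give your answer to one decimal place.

1.5

Flow: 61 L/min ÷ 60 = 1.0167 L/s.
Vt = flow × Ti = 1.0167 L/s × 0.48 s × 1000 mL/L = 488.02 mL.
R = (PIP − Pplat)/V̇ = (15.7 − 10.6) / 1.0167 = 5.1/1.0167 = 5.016 cmH2O·s/L.
C = Vt/(Pplat − PEEP) = 488.02 / (10.6 − 5) = 488.02/5.6 = 87.146 mL/cmH2O.
τ = R × C = 5.016 × 0.08715 L/cmH2O = 0.4371 s.
Fraction remaining = e^(−Te/τ) = e^(−0.58/0.4371) = 0.2653; trapped volume = 488.02 × 0.2653 = 129.47 mL.
Additional alveolar pressure from trapping ≈ V_trapped / C = 129.47 / 87.146 = 1.486 cmH2O.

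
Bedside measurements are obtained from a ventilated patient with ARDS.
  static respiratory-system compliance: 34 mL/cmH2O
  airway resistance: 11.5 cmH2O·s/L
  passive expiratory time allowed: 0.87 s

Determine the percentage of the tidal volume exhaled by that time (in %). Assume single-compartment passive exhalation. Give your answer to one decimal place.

τ = R × C = 11.5 × 34 mL/cmH2O = 11.5 × 0.034 L/cmH2O = 0.391 s.
Passive exhalation: V(t)/V₀ = e^(−t/τ) = e^(−0.87/0.391) = 0.1081.
Fraction exhaled = 1 − 0.1081 = 0.8919 → 89.19%.

89.2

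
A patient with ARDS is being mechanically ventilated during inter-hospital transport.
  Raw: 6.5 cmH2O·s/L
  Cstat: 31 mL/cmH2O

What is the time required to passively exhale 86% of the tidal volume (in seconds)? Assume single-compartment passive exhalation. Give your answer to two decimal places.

0.40

τ = R × C = 6.5 × 31 mL/cmH2O = 6.5 × 0.031 L/cmH2O = 0.2015 s.
Exhaled fraction f = 1 − e^(−t/τ) → t = −τ·ln(1 − f) = −0.2015·ln(0.14) = 0.3962 s.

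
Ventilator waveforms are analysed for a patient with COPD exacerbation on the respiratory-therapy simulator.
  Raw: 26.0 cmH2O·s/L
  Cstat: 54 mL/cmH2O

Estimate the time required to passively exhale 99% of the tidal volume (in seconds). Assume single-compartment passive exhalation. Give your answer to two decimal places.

τ = R × C = 26.0 × 54 mL/cmH2O = 26.0 × 0.054 L/cmH2O = 1.404 s.
Exhaled fraction f = 1 − e^(−t/τ) → t = −τ·ln(1 − f) = −1.404·ln(0.01) = 6.466 s.

6.47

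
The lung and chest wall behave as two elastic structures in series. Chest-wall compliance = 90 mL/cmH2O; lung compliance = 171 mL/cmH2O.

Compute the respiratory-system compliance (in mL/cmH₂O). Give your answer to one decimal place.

59.0

Lung and chest wall are elastances in series: 1/Crs = 1/CL + 1/Ccw.
1/Crs = 1/171 + 1/90 = 0.01696.
Crs = 58.962 mL/cmH2O.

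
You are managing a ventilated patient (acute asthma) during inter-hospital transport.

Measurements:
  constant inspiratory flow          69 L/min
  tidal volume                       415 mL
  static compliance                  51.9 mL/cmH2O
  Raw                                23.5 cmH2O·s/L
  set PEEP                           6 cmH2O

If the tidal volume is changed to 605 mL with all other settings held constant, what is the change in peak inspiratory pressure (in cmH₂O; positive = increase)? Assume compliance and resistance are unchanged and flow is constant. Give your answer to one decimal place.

3.7

PIP = Vt/C + R·V̇ + PEEP (constant-flow equation of motion).
Only the elastic term changes: ΔPIP = ΔVt / C = (605 − 415) / 51.9 = 3.661 cmH2O.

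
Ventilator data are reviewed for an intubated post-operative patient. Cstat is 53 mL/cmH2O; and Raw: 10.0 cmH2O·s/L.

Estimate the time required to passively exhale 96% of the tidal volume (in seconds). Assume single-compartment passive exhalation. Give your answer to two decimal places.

τ = R × C = 10.0 × 53 mL/cmH2O = 10.0 × 0.053 L/cmH2O = 0.53 s.
Exhaled fraction f = 1 − e^(−t/τ) → t = −τ·ln(1 − f) = −0.53·ln(0.04) = 1.706 s.

1.71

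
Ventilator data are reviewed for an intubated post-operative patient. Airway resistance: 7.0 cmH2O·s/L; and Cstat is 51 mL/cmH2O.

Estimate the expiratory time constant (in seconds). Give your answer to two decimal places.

τ = R × C = 7.0 × 51 mL/cmH2O = 7.0 × 0.051 L/cmH2O = 0.357 s.

0.36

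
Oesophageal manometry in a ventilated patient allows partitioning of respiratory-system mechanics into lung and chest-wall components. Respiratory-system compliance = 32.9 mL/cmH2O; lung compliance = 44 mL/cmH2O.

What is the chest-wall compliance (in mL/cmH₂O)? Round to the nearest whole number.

1/Ccw = 1/Crs − 1/CL.
1/Ccw = 1/32.9 − 1/44 = 0.007668.
Ccw = 130.41 mL/cmH2O.

130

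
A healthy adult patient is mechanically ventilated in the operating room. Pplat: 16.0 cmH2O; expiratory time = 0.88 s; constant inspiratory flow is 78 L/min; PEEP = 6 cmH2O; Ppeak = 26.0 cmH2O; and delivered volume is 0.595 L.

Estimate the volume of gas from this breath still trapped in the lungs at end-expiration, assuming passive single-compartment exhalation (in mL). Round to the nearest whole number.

87

Flow: 78 L/min ÷ 60 = 1.3 L/s.
R = (PIP − Pplat)/V̇ = (26.0 − 16.0) / 1.3 = 10.0/1.3 = 7.692 cmH2O·s/L.
C = Vt/(Pplat − PEEP) = 595.0 / (16.0 − 6) = 595.0/10.0 = 59.5 mL/cmH2O.
τ = R × C = 7.692 × 0.0595 L/cmH2O = 0.4577 s.
Fraction remaining = e^(−Te/τ) = e^(−0.88/0.4577) = 0.1462.
Trapped volume = 595.0 × 0.1462 = 86.989 mL.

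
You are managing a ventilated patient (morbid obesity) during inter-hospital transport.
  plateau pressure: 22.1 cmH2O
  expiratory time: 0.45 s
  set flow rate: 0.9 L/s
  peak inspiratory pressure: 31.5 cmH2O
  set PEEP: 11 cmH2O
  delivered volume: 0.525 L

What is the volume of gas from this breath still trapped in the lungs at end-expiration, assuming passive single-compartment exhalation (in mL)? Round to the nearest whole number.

R = (PIP − Pplat)/V̇ = (31.5 − 22.1) / 0.9 = 9.4/0.9 = 10.444 cmH2O·s/L.
C = Vt/(Pplat − PEEP) = 525.0 / (22.1 − 11) = 525.0/11.1 = 47.297 mL/cmH2O.
τ = R × C = 10.444 × 0.0473 L/cmH2O = 0.494 s.
Fraction remaining = e^(−Te/τ) = e^(−0.45/0.494) = 0.4021.
Trapped volume = 525.0 × 0.4021 = 211.1 mL.

211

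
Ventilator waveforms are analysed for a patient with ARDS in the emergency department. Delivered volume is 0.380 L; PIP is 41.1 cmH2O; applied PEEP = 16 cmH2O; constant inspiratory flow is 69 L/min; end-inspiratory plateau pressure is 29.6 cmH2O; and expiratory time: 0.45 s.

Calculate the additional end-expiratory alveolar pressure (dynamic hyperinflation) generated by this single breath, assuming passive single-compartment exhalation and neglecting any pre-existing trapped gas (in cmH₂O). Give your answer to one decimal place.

Flow: 69 L/min ÷ 60 = 1.15 L/s.
R = (PIP − Pplat)/V̇ = (41.1 − 29.6) / 1.15 = 11.5/1.15 = 10.0 cmH2O·s/L.
C = Vt/(Pplat − PEEP) = 380.0 / (29.6 − 16) = 380.0/13.6 = 27.941 mL/cmH2O.
τ = R × C = 10.0 × 0.02794 L/cmH2O = 0.2794 s.
Fraction remaining = e^(−Te/τ) = e^(−0.45/0.2794) = 0.1998; trapped volume = 380.0 × 0.1998 = 75.924 mL.
Additional alveolar pressure from trapping ≈ V_trapped / C = 75.924 / 27.941 = 2.717 cmH2O.

2.7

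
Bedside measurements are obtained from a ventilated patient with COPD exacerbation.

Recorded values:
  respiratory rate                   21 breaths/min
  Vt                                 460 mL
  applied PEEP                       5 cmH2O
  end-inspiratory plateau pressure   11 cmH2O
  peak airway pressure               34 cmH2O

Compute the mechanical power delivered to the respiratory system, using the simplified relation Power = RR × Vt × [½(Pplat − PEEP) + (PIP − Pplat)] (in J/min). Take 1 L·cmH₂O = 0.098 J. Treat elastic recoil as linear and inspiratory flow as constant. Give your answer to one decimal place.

Per-breath work = Vt × [½(Pplat−PEEP) + (PIP−Pplat)] = 0.460 × [0.5×6.0 + 23.0] = 0.460 × 26.0 = 11.96 L·cmH2O.
Power = 21 × 11.96 = 251.16 L·cmH2O/min.
× 0.098 J/(L·cmH2O) → 24.614 J/min.

24.6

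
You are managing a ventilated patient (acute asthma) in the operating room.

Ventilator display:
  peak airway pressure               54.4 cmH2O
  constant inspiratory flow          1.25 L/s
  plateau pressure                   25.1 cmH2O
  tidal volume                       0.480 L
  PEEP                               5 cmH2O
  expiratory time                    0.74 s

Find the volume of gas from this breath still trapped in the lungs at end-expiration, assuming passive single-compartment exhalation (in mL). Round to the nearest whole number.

R = (PIP − Pplat)/V̇ = (54.4 − 25.1) / 1.25 = 29.3/1.25 = 23.44 cmH2O·s/L.
C = Vt/(Pplat − PEEP) = 480.0 / (25.1 − 5) = 480.0/20.1 = 23.881 mL/cmH2O.
τ = R × C = 23.44 × 0.02388 L/cmH2O = 0.5597 s.
Fraction remaining = e^(−Te/τ) = e^(−0.74/0.5597) = 0.2666.
Trapped volume = 480.0 × 0.2666 = 127.97 mL.

128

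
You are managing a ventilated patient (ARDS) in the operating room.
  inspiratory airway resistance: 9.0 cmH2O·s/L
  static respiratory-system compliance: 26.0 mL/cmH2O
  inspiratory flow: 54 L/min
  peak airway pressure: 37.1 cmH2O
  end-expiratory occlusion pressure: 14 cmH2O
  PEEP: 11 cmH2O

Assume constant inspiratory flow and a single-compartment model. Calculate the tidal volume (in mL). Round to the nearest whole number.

Flow: 54 L/min ÷ 60 = 0.9 L/s.
Total PEEP = 14 cmH2O (set 11 + intrinsic 3); this is the baseline alveolar pressure.
Equation of motion (constant flow): PIP = Vt/C + R·V̇ + PEEP.
Vt/C = PIP − R·V̇ − PEEP = 37.1 − 8.1 − 14 = 15.0 cmH2O.
Vt = C × 15.0 = 26.0 × 15.0 = 390.0 mL.

390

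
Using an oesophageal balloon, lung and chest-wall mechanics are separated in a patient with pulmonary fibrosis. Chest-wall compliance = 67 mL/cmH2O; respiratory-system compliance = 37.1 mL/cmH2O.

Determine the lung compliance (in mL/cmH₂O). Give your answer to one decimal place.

83.1

1/CL = 1/Crs − 1/Ccw.
1/CL = 1/37.1 − 1/67 = 0.01203.
CL = 83.126 mL/cmH2O.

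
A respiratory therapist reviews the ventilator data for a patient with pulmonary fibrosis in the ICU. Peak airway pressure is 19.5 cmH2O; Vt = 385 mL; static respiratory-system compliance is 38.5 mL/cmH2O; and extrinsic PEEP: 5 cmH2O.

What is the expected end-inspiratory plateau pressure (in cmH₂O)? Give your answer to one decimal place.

15.0

Pplat = PEEP + Vt / Cstat = 5 + 385 / 38.5 = 5 + 10.0 = 15.0 cmH2O.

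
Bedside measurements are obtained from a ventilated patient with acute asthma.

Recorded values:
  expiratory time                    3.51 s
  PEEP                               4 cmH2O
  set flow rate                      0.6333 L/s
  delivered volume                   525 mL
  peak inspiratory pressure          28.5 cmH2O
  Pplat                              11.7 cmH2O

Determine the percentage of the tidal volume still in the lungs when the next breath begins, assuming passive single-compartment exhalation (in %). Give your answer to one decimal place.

R = (PIP − Pplat)/V̇ = (28.5 − 11.7) / 0.6333 = 16.8/0.6333 = 26.528 cmH2O·s/L.
C = Vt/(Pplat − PEEP) = 525.0 / (11.7 − 4) = 525.0/7.7 = 68.182 mL/cmH2O.
τ = R × C = 26.528 × 0.06818 L/cmH2O = 1.809 s.
Fraction remaining at end-expiration = e^(−Te/τ) = e^(−3.51/1.809) = 0.1437 → 14.37%.

14.4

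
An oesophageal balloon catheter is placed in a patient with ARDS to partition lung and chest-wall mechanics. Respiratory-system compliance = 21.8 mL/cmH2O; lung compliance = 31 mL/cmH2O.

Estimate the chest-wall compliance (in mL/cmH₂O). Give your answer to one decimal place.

73.5

1/Ccw = 1/Crs − 1/CL.
1/Ccw = 1/21.8 − 1/31 = 0.01361.
Ccw = 73.475 mL/cmH2O.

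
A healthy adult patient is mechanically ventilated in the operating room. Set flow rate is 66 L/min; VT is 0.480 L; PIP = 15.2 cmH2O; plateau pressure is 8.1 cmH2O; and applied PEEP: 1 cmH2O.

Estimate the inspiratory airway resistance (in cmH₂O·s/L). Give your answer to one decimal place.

6.5

Flow: 66 L/min ÷ 60 = 1.1 L/s.
Raw = (PIP − Pplat) / flow = (15.2 − 8.1) / 1.1 = 7.1 / 1.1 = 6.455 cmH2O·s/L.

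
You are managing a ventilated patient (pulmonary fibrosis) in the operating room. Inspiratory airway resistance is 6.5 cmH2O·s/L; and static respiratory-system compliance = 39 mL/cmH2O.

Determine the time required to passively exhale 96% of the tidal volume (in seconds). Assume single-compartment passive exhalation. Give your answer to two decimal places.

0.82

τ = R × C = 6.5 × 39 mL/cmH2O = 6.5 × 0.039 L/cmH2O = 0.2535 s.
Exhaled fraction f = 1 − e^(−t/τ) → t = −τ·ln(1 − f) = −0.2535·ln(0.04) = 0.816 s.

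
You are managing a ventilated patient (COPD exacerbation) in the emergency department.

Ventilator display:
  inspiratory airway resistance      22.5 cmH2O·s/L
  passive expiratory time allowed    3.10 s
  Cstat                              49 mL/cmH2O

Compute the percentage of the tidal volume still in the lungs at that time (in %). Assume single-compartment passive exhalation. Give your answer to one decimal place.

τ = R × C = 22.5 × 49 mL/cmH2O = 22.5 × 0.049 L/cmH2O = 1.103 s.
Passive exhalation: V(t)/V₀ = e^(−t/τ) = e^(−3.10/1.103) = 0.06017.
Fraction remaining = 0.06017 → 6.017%.

6.0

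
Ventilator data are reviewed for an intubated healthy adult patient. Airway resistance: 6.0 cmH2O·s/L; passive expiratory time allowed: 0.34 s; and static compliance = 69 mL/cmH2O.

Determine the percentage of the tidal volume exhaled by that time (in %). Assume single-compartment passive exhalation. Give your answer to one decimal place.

τ = R × C = 6.0 × 69 mL/cmH2O = 6.0 × 0.069 L/cmH2O = 0.414 s.
Passive exhalation: V(t)/V₀ = e^(−t/τ) = e^(−0.34/0.414) = 0.4399.
Fraction exhaled = 1 − 0.4399 = 0.5601 → 56.01%.

56.0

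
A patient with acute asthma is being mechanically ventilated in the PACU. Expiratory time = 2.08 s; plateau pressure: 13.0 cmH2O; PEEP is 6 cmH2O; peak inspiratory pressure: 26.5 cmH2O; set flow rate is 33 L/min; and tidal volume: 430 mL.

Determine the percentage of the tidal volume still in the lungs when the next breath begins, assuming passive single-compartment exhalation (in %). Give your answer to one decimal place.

25.2

Flow: 33 L/min ÷ 60 = 0.55 L/s.
R = (PIP − Pplat)/V̇ = (26.5 − 13.0) / 0.55 = 13.5/0.55 = 24.545 cmH2O·s/L.
C = Vt/(Pplat − PEEP) = 430.0 / (13.0 − 6) = 430.0/7.0 = 61.429 mL/cmH2O.
τ = R × C = 24.545 × 0.06143 L/cmH2O = 1.508 s.
Fraction remaining at end-expiration = e^(−Te/τ) = e^(−2.08/1.508) = 0.2518 → 25.18%.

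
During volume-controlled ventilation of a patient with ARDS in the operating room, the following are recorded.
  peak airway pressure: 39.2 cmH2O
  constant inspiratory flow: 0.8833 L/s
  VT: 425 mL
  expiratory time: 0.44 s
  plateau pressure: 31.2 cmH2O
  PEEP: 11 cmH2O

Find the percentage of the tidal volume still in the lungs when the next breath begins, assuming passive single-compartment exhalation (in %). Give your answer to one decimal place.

R = (PIP − Pplat)/V̇ = (39.2 − 31.2) / 0.8833 = 8.0/0.8833 = 9.057 cmH2O·s/L.
C = Vt/(Pplat − PEEP) = 425.0 / (31.2 − 11) = 425.0/20.2 = 21.04 mL/cmH2O.
τ = R × C = 9.057 × 0.02104 L/cmH2O = 0.1906 s.
Fraction remaining at end-expiration = e^(−Te/τ) = e^(−0.44/0.1906) = 0.09941 → 9.941%.

9.9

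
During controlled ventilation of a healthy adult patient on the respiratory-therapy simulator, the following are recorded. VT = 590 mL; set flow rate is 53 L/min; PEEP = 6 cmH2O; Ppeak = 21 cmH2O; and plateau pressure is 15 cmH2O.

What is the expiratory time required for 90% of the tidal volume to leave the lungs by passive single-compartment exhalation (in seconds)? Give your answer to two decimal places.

Flow: 53 L/min ÷ 60 = 0.8833 L/s.
R = (PIP − Pplat)/V̇ = (21 − 15) / 0.8833 = 6.0/0.8833 = 6.793 cmH2O·s/L.
C = Vt/(Pplat − PEEP) = 590.0 / (15 − 6) = 590.0/9.0 = 65.556 mL/cmH2O.
τ = R × C = 6.793 × 0.06556 L/cmH2O = 0.4453 s.
t = −τ·ln(1 − 0.90) = −0.4453·ln(0.1) = 1.025 s.

1.03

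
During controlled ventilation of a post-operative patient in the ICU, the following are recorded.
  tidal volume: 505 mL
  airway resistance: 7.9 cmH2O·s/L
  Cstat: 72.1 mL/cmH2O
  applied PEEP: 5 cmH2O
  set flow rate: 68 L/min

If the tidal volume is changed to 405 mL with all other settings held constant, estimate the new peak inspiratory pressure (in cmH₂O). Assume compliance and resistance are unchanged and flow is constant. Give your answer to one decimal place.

19.6

Flow: 68 L/min ÷ 60 = 1.1333 L/s.
PIP = Vt/C + R·V̇ + PEEP (constant-flow equation of motion).
Only the elastic term changes: ΔPIP = ΔVt / C = (405 − 505) / 72.1 = -1.387 cmH2O.
Original PIP = 505/72.1 + 7.9×1.1333 + 5 = 20.957 cmH2O; new PIP = 20.957 + (-1.387) = 19.57 cmH2O.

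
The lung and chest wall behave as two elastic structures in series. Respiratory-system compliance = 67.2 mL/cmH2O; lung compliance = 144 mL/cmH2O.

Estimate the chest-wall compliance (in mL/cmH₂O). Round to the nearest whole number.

1/Ccw = 1/Crs − 1/CL.
1/Ccw = 1/67.2 − 1/144 = 0.007937.
Ccw = 125.99 mL/cmH2O.

126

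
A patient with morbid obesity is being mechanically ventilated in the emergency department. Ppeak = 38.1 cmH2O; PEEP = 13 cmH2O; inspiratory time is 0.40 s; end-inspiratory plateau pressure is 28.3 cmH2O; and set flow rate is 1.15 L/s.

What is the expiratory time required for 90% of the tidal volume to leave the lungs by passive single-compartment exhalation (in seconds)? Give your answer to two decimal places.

0.59

Vt = flow × Ti = 1.15 L/s × 0.40 s × 1000 mL/L = 460.0 mL.
R = (PIP − Pplat)/V̇ = (38.1 − 28.3) / 1.15 = 9.8/1.15 = 8.522 cmH2O·s/L.
C = Vt/(Pplat − PEEP) = 460.0 / (28.3 − 13) = 460.0/15.3 = 30.065 mL/cmH2O.
τ = R × C = 8.522 × 0.03007 L/cmH2O = 0.2563 s.
t = −τ·ln(1 − 0.90) = −0.2563·ln(0.1) = 0.5902 s.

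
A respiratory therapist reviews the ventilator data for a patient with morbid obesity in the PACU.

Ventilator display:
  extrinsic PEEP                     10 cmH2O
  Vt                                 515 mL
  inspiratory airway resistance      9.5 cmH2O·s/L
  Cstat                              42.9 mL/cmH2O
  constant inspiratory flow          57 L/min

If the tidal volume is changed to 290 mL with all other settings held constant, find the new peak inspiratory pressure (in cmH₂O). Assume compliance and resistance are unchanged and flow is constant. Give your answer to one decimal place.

25.8

Flow: 57 L/min ÷ 60 = 0.95 L/s.
PIP = Vt/C + R·V̇ + PEEP (constant-flow equation of motion).
Only the elastic term changes: ΔPIP = ΔVt / C = (290 − 515) / 42.9 = -5.245 cmH2O.
Original PIP = 515/42.9 + 9.5×0.95 + 10 = 31.03 cmH2O; new PIP = 31.03 + (-5.245) = 25.785 cmH2O.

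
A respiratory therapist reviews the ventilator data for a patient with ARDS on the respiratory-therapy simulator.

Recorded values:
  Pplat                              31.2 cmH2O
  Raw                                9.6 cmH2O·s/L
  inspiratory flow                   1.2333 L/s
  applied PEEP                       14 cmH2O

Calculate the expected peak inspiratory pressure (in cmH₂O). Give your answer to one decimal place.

PIP = Pplat + Raw × flow = 31.2 + 9.6 × 1.2333 = 31.2 + 11.84 = 43.04 cmH2O.

43.0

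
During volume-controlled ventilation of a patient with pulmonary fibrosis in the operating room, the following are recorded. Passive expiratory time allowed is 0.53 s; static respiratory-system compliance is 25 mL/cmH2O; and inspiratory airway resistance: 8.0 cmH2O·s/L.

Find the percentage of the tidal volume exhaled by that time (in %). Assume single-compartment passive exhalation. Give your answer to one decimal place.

92.9

τ = R × C = 8.0 × 25 mL/cmH2O = 8.0 × 0.025 L/cmH2O = 0.2 s.
Passive exhalation: V(t)/V₀ = e^(−t/τ) = e^(−0.53/0.2) = 0.07065.
Fraction exhaled = 1 − 0.07065 = 0.9294 → 92.94%.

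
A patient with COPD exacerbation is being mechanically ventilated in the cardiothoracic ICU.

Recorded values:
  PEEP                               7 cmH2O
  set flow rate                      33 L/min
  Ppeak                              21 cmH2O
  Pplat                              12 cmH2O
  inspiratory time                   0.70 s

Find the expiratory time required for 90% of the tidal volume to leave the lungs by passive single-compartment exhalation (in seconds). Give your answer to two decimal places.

Flow: 33 L/min ÷ 60 = 0.55 L/s.
Vt = flow × Ti = 0.55 L/s × 0.70 s × 1000 mL/L = 385.0 mL.
R = (PIP − Pplat)/V̇ = (21 − 12) / 0.55 = 9.0/0.55 = 16.364 cmH2O·s/L.
C = Vt/(Pplat − PEEP) = 385.0 / (12 − 7) = 385.0/5.0 = 77.0 mL/cmH2O.
τ = R × C = 16.364 × 0.077 L/cmH2O = 1.26 s.
t = −τ·ln(1 − 0.90) = −1.26·ln(0.1) = 2.901 s.

2.90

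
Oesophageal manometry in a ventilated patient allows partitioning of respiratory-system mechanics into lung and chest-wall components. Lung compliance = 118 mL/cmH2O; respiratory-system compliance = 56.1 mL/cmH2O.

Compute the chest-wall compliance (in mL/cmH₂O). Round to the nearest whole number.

107

1/Ccw = 1/Crs − 1/CL.
1/Ccw = 1/56.1 − 1/118 = 0.009351.
Ccw = 106.94 mL/cmH2O.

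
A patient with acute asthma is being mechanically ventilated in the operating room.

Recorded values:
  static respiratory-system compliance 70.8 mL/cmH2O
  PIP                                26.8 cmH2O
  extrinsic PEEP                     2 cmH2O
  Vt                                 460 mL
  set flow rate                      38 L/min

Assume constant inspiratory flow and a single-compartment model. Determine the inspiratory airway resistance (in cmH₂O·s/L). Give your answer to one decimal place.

Flow: 38 L/min ÷ 60 = 0.6333 L/s.
Equation of motion (constant flow): PIP = Vt/C + R·V̇ + PEEP.
R·V̇ = PIP − Vt/C − PEEP = 26.8 − 460/70.8 − 2 = 26.8 − 6.497 − 2 = 18.303 cmH2O.
R = 18.303 / 0.6333 = 28.901 cmH2O·s/L.

28.9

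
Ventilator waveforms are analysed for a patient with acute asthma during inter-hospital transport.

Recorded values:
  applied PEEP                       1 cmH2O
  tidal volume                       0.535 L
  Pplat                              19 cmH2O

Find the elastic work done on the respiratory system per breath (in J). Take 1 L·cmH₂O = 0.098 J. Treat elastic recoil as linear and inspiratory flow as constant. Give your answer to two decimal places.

0.47

Elastic work ≈ ½ × (Pplat − PEEP) × Vt = 0.5 × (19 − 1) × 0.535 L = 0.5 × 18.0 × 0.535 = 4.815 L·cmH2O.
× 0.098 J/(L·cmH2O) → 0.4719 J.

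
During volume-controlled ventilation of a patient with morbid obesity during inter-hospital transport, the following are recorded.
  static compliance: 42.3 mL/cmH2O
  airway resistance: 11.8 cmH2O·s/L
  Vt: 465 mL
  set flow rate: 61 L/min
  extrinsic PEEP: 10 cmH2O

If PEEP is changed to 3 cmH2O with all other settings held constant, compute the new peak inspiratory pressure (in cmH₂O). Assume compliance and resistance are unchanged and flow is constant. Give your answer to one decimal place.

Flow: 61 L/min ÷ 60 = 1.0167 L/s.
PIP = Vt/C + R·V̇ + PEEP (constant-flow equation of motion).
Only the baseline term changes: ΔPIP = ΔPEEP = 3 − 10 = -7.0 cmH2O.
Original PIP = 465/42.3 + 11.8×1.0167 + 10 = 32.99 cmH2O; new PIP = 32.99 + (-7.0) = 25.99 cmH2O.

26.0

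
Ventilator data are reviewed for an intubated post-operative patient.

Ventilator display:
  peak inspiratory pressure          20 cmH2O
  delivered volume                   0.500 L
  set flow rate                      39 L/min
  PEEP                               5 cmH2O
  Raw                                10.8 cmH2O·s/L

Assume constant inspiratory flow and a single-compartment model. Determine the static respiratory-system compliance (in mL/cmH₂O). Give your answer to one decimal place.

Flow: 39 L/min ÷ 60 = 0.65 L/s.
Equation of motion (constant flow): PIP = Vt/C + R·V̇ + PEEP.
Vt/C = PIP − R·V̇ − PEEP = 20 − 10.8×0.65 − 5 = 20 − 7.02 − 5 = 7.98 cmH2O.
C = Vt / 7.98 = 500 / 7.98 = 62.657 mL/cmH2O.

62.7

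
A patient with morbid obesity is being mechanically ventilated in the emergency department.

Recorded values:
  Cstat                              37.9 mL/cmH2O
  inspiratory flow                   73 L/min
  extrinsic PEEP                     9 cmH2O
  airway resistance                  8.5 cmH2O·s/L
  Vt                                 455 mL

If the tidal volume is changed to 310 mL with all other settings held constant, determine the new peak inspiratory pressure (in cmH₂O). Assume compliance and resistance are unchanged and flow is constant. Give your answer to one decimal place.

Flow: 73 L/min ÷ 60 = 1.2167 L/s.
PIP = Vt/C + R·V̇ + PEEP (constant-flow equation of motion).
Only the elastic term changes: ΔPIP = ΔVt / C = (310 − 455) / 37.9 = -3.826 cmH2O.
Original PIP = 455/37.9 + 8.5×1.2167 + 9 = 31.347 cmH2O; new PIP = 31.347 + (-3.826) = 27.521 cmH2O.

27.5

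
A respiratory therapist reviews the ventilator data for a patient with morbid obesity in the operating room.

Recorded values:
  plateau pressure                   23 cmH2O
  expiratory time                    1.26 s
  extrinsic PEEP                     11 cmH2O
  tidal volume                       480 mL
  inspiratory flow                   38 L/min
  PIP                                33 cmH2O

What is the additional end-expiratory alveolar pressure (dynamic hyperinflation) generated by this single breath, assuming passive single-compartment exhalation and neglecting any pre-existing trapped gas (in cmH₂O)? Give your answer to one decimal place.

Flow: 38 L/min ÷ 60 = 0.6333 L/s.
R = (PIP − Pplat)/V̇ = (33 − 23) / 0.6333 = 10.0/0.6333 = 15.79 cmH2O·s/L.
C = Vt/(Pplat − PEEP) = 480.0 / (23 − 11) = 480.0/12.0 = 40.0 mL/cmH2O.
τ = R × C = 15.79 × 0.04 L/cmH2O = 0.6316 s.
Fraction remaining = e^(−Te/τ) = e^(−1.26/0.6316) = 0.136; trapped volume = 480.0 × 0.136 = 65.28 mL.
Additional alveolar pressure from trapping ≈ V_trapped / C = 65.28 / 40.0 = 1.632 cmH2O.

1.6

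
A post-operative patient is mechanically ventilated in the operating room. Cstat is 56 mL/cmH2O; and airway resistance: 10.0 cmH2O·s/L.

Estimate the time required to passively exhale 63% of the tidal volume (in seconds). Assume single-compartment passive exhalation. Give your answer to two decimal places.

0.56

τ = R × C = 10.0 × 56 mL/cmH2O = 10.0 × 0.056 L/cmH2O = 0.56 s.
Exhaled fraction f = 1 − e^(−t/τ) → t = −τ·ln(1 − f) = −0.56·ln(0.37) = 0.5568 s.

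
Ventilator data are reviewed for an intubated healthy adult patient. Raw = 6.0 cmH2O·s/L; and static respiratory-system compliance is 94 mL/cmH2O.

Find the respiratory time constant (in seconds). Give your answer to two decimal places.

τ = R × C = 6.0 × 94 mL/cmH2O = 6.0 × 0.094 L/cmH2O = 0.564 s.

0.56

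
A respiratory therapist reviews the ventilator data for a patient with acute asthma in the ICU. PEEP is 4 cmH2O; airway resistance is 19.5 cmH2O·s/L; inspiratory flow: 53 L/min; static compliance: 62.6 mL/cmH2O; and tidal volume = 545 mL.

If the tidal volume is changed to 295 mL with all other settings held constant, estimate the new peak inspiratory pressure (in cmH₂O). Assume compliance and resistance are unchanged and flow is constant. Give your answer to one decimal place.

Flow: 53 L/min ÷ 60 = 0.8833 L/s.
PIP = Vt/C + R·V̇ + PEEP (constant-flow equation of motion).
Only the elastic term changes: ΔPIP = ΔVt / C = (295 − 545) / 62.6 = -3.994 cmH2O.
Original PIP = 545/62.6 + 19.5×0.8833 + 4 = 29.93 cmH2O; new PIP = 29.93 + (-3.994) = 25.936 cmH2O.

25.9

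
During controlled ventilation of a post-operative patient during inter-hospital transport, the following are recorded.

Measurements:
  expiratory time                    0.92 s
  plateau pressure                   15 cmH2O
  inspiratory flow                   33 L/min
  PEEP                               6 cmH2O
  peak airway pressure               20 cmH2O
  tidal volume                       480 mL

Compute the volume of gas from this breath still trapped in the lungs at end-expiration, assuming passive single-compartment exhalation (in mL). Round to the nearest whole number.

72

Flow: 33 L/min ÷ 60 = 0.55 L/s.
R = (PIP − Pplat)/V̇ = (20 − 15) / 0.55 = 5.0/0.55 = 9.091 cmH2O·s/L.
C = Vt/(Pplat − PEEP) = 480.0 / (15 − 6) = 480.0/9.0 = 53.333 mL/cmH2O.
τ = R × C = 9.091 × 0.05333 L/cmH2O = 0.4848 s.
Fraction remaining = e^(−Te/τ) = e^(−0.92/0.4848) = 0.1499.
Trapped volume = 480.0 × 0.1499 = 71.952 mL.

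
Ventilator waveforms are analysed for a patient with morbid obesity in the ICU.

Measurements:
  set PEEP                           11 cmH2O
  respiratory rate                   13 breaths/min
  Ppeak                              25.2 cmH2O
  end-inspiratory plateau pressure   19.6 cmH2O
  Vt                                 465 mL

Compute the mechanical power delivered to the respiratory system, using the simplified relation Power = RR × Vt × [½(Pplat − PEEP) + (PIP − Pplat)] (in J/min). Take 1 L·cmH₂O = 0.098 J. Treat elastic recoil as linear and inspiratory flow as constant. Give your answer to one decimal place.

5.9

Per-breath work = Vt × [½(Pplat−PEEP) + (PIP−Pplat)] = 0.465 × [0.5×8.6 + 5.6] = 0.465 × 9.9 = 4.604 L·cmH2O.
Power = 13 × 4.604 = 59.852 L·cmH2O/min.
× 0.098 J/(L·cmH2O) → 5.865 J/min.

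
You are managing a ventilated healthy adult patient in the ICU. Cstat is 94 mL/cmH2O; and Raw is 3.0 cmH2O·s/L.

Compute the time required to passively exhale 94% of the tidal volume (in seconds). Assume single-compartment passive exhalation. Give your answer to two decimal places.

τ = R × C = 3.0 × 94 mL/cmH2O = 3.0 × 0.094 L/cmH2O = 0.282 s.
Exhaled fraction f = 1 − e^(−t/τ) → t = −τ·ln(1 − f) = −0.282·ln(0.06) = 0.7934 s.

0.79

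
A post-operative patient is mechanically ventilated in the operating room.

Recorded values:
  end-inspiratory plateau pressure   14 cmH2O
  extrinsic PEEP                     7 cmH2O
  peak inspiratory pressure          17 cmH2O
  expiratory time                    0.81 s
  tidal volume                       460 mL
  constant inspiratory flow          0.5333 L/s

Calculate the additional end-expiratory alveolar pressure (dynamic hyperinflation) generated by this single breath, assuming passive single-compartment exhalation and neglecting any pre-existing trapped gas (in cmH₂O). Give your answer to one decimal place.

R = (PIP − Pplat)/V̇ = (17 − 14) / 0.5333 = 3.0/0.5333 = 5.625 cmH2O·s/L.
C = Vt/(Pplat − PEEP) = 460.0 / (14 − 7) = 460.0/7.0 = 65.714 mL/cmH2O.
τ = R × C = 5.625 × 0.06571 L/cmH2O = 0.3696 s.
Fraction remaining = e^(−Te/τ) = e^(−0.81/0.3696) = 0.1117; trapped volume = 460.0 × 0.1117 = 51.382 mL.
Additional alveolar pressure from trapping ≈ V_trapped / C = 51.382 / 65.714 = 0.7819 cmH2O.

0.8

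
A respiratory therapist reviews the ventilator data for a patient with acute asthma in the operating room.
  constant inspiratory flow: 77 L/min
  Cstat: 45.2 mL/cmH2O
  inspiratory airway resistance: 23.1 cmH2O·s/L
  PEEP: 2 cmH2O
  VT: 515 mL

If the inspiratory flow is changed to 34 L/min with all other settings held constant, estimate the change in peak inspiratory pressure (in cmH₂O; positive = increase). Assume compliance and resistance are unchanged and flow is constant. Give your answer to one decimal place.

-16.6

Flow: 77 L/min ÷ 60 = 1.2833 L/s.
New flow: 34 L/min ÷ 60 = 0.5667 L/s.
PIP = Vt/C + R·V̇ + PEEP (constant-flow equation of motion).
Only the resistive term changes: ΔPIP = R × ΔV̇ = 23.1 × (0.5667 − 1.2833) = 23.1 × -0.7166 = -16.553 cmH2O.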